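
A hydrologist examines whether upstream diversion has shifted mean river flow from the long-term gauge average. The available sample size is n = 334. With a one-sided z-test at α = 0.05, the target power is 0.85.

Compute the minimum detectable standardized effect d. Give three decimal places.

d ≈ 0.147

Need Φ(δ − 1.645) = 0.85, so δ = 1.645 + 1.036 = 2.681.
δ = d·√n ⇒ d = δ/√n = 2.681/√334 = 0.1467.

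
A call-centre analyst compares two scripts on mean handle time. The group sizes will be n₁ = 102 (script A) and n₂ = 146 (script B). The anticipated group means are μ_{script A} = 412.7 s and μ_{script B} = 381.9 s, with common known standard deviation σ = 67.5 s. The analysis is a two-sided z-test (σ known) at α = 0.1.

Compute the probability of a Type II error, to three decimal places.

β ≈ 0.029

Standardized effect: d = |μ_{script A} − μ_{script B}| / σ = |412.7 − 381.9| / 67.5 = 0.4563
Noncentrality parameter: δ = d / √(1/n₁ + 1/n₂) = 0.4563 / √(1/102 + 1/146) = 3.5359
Two-sided α = 0.1 → critical value z_{0.05} = 1.645.
Power = Φ(δ − 1.645) + Φ(−δ − 1.645) = Φ(1.891) + Φ(-5.181) = 0.9707 + 0.0000 = 0.9707.
Type II error: β = 1 − power = 1 − 0.9707 = 0.0293.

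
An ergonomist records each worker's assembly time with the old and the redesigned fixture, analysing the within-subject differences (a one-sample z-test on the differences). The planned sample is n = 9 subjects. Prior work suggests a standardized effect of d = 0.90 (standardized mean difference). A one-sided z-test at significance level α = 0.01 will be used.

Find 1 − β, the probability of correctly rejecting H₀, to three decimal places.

Noncentrality parameter: δ = d·√n = 0.90 × √9 = 2.7000
Critical value for a one-sided test at α = 0.01: z_α = 2.326.
Power = P(Z > 2.326 − δ) = Φ(0.374) = 0.6457.

Power ≈ 0.646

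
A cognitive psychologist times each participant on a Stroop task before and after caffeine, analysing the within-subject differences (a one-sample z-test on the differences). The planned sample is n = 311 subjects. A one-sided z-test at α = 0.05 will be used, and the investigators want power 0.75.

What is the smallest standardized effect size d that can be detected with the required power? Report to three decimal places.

Required noncentrality: δ = z_{0.05} + z_{0.25} = 1.645 + 0.674 = 2.319.
δ = d·√n ⇒ d = δ/√n = 2.319/√311 = 0.1315.

d ≈ 0.132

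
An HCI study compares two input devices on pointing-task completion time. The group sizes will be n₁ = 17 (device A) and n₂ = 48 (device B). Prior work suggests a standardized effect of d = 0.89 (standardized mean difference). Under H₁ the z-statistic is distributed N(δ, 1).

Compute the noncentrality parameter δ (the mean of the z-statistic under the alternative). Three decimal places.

The noncentrality parameter scales effect size by the design's sample-size factor: δ = d / √(1/n₁ + 1/n₂) = 0.89 / √(1/17 + 1/48) = 3.1534

δ ≈ 3.153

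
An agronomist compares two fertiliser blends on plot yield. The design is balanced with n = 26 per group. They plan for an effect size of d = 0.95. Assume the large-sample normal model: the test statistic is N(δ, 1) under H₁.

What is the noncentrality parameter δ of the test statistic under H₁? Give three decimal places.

δ = d·√(n/2) = 0.95 × √(26/2) = 3.4253

δ ≈ 3.425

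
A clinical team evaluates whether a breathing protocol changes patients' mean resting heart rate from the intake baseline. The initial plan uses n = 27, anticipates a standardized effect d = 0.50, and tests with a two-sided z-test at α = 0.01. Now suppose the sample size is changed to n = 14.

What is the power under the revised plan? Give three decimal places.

With n = 14: δ = d·√n = 0.50 × √14 = 1.8708. Critical value z_{0.005} = 2.576.
Revised power = Φ(δ − 2.576) + Φ(−δ − 2.576) = Φ(-0.705) + Φ(-4.447) = 0.2404 + 0.0000 = 0.2404.

Power ≈ 0.240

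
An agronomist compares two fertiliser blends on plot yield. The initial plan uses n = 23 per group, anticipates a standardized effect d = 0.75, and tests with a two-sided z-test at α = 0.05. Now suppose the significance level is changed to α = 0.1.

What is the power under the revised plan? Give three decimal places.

δ = d·√(n/2) = 0.75 × √(23/2) = 2.5434 (unchanged). New critical value: z_{0.05} = 1.645.
Revised power = Φ(δ − 1.645) + Φ(−δ − 1.645) = Φ(0.899) + Φ(-4.188) = 0.8155 + 0.0000 = 0.8156.

Power ≈ 0.816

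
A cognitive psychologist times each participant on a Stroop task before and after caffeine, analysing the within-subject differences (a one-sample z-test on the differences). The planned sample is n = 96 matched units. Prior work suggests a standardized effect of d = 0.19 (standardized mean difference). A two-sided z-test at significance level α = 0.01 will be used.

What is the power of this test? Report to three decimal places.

Noncentrality parameter: δ = d·√n = 0.19 × √96 = 1.8616
Critical value for a two-sided test at α = 0.01: z_{α/2} = 2.576.
Power = Φ(δ − 2.576) + Φ(−δ − 2.576) = Φ(-0.714) + Φ(-4.437) = 0.2375 + 0.0000 = 0.2376.

Power ≈ 0.238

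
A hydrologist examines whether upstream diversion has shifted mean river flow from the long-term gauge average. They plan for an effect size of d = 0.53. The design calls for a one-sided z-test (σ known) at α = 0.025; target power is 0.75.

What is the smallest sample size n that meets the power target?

n = 25

For power 0.75 need Φ(δ − z_{0.025}) = 0.75, so δ = z_{0.025} + z_{0.25} = 1.960 + 0.674 = 2.634.
δ = d·√n ⇒ n = (δ/d)² = (2.634 / 0.53)² = 24.71.
Round up to the next whole unit.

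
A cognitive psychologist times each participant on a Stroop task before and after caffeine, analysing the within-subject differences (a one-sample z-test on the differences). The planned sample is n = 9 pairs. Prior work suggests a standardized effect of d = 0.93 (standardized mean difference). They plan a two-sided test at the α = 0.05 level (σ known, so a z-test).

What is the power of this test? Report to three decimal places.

Noncentrality parameter: δ = d·√n = 0.93 × √9 = 2.7900
Critical value for a two-sided test at α = 0.05: z_{α/2} = 1.960.
Power = Φ(δ − 1.960) + Φ(−δ − 1.960) = Φ(0.830) + Φ(-4.750) = 0.7967 + 0.0000 = 0.7967.

Power ≈ 0.797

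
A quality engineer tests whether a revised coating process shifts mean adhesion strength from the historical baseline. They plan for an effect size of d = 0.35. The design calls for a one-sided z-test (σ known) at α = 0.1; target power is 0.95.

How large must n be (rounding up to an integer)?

n = 70

Set Φ(δ − 1.282) = 0.95; then δ − 1.282 = Φ⁻¹(0.95) = 1.645, giving δ = 2.926.
δ = d·√n ⇒ n = (δ/d)² = (2.926 / 0.35)² = 69.91.
Rounding up, n = 70.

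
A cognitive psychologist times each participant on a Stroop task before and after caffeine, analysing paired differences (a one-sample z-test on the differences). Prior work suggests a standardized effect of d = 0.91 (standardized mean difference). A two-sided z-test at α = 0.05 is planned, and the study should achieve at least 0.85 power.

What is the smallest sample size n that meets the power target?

Set Φ(δ − 1.960) = 0.85; then δ − 1.960 = Φ⁻¹(0.85) = 1.036, giving δ = 2.996.
(Ignoring the negligible lower-tail rejection probability gives the usual closed-form inversion.)
δ = d·√n ⇒ n = (δ/d)² = (2.996 / 0.91)² = 10.84.
Round up to the next whole unit.

n = 11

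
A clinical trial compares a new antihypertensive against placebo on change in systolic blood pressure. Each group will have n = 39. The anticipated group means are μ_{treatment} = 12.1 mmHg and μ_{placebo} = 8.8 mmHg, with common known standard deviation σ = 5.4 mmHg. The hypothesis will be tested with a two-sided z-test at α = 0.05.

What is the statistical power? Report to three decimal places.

Power ≈ 0.770

Standardized effect: d = |μ_{treatment} − μ_{placebo}| / σ = |12.1 − 8.8| / 5.4 = 0.6111
Noncentrality parameter: δ = d·√(n/2) = 0.6111 × √(39/2) = 2.6986
Critical value for a two-sided test at α = 0.05: z_{α/2} = 1.960.
Power = Φ(δ − 1.960) + Φ(−δ − 1.960) = Φ(0.739) + Φ(-4.659) = 0.7699 + 0.0000 = 0.7699.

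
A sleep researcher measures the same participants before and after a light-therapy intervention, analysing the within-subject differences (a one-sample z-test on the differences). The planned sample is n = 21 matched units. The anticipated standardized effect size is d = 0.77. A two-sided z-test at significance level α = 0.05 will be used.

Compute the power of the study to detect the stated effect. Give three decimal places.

Noncentrality parameter: δ = d·√n = 0.77 × √21 = 3.5286
Critical value for a two-sided test at α = 0.05: z_{α/2} = 1.960.
Power = Φ(δ − 1.960) + Φ(−δ − 1.960) = Φ(1.569) + Φ(-5.489) = 0.9416 + 0.0000 = 0.9416.

Power ≈ 0.942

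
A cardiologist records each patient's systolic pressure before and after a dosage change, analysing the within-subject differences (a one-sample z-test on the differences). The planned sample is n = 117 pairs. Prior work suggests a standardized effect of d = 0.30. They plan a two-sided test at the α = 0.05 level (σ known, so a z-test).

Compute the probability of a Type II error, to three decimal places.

Noncentrality parameter: δ = d·√n = 0.30 × √117 = 3.2450
Critical value for a two-sided test at α = 0.05: z_{α/2} = 1.960.
Power = Φ(δ − 1.960) + Φ(−δ − 1.960) = Φ(1.285) + Φ(-5.205) = 0.9006 + 0.0000 = 0.9006.
Type II error: β = 1 − power = 1 − 0.9006 = 0.0994.

β ≈ 0.099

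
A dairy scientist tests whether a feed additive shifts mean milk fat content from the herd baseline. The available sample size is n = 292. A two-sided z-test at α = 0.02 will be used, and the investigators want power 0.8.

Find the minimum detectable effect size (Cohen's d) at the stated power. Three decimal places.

Need Φ(δ − 2.326) = 0.8, so δ = 2.326 + 0.842 = 3.168.
(The second rejection-region term Φ(−δ − z_{α/2}) is negligible and dropped.)
δ = d·√n ⇒ d = δ/√n = 3.168/√292 = 0.1854.

d ≈ 0.185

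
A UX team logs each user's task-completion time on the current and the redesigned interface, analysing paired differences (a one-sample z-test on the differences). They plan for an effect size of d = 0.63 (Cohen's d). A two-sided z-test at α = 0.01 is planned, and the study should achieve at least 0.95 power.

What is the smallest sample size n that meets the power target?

n = 45

For power 0.95 need Φ(δ − z_{0.005}) = 0.95, so δ = z_{0.005} + z_{0.05} = 2.576 + 1.645 = 4.221.
(For δ > 0 the lower-tail rejection region contributes negligibly to power, so the one-term inversion is standard.)
δ = d·√n ⇒ n = (δ/d)² = (4.221 / 0.63)² = 44.88.
Rounding up, n = 45.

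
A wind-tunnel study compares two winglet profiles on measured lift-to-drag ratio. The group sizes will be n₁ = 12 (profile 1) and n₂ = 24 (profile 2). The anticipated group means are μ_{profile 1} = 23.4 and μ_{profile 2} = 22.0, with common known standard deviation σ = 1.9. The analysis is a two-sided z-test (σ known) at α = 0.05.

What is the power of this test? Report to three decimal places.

Standardized effect: d = |μ_{profile 1} − μ_{profile 2}| / σ = |23.4 − 22.0| / 1.9 = 0.7368
Noncentrality parameter: δ = d / √(1/n₁ + 1/n₂) = 0.7368 / √(1/12 + 1/24) = 2.0841
Critical value for a two-sided test at α = 0.05: z_{α/2} = 1.960.
Power = Φ(δ − 1.960) + Φ(−δ − 1.960) = Φ(0.124) + Φ(-4.044) = 0.5494 + 0.0000 = 0.5494.

Power ≈ 0.549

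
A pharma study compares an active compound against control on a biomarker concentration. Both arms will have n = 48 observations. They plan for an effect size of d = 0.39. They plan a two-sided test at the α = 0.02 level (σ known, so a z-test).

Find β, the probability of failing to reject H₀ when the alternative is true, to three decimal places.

β ≈ 0.661

Noncentrality parameter: δ = d·√(n/2) = 0.39 × √(48/2) = 1.9106
Two-sided α = 0.02 → critical value z_{0.01} = 2.326.
Power = Φ(δ − 2.326) + Φ(−δ − 2.326) = Φ(-0.416) + Φ(-4.237) = 0.3388 + 0.0000 = 0.3388.
Type II error: β = 1 − power = 1 − 0.3388 = 0.6612.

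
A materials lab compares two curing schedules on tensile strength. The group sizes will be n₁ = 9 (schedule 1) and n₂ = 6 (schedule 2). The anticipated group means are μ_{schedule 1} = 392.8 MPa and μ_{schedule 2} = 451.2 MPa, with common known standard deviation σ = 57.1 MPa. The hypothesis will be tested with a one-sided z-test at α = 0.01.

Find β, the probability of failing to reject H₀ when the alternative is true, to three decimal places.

Standardized effect: d = |μ_{schedule 1} − μ_{schedule 2}| / σ = |392.8 − 451.2| / 57.1 = 1.0228
Noncentrality parameter: δ = d / √(1/n₁ + 1/n₂) = 1.0228 / √(1/9 + 1/6) = 1.9406
Critical value for a one-sided test at α = 0.01: z_α = 2.326.
Power = P(Z > 2.326 − δ) = Φ(-0.386) = 0.3498.
Type II error: β = 1 − power = 1 − 0.3498 = 0.6502.

β ≈ 0.650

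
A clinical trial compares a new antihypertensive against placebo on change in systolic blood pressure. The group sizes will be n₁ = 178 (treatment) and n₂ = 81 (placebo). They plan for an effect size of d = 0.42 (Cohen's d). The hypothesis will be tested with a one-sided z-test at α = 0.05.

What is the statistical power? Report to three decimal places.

Power ≈ 0.932

Noncentrality parameter: δ = d / √(1/n₁ + 1/n₂) = 0.42 / √(1/178 + 1/81) = 3.1337
One-sided α = 0.05 → critical value z_{0.05} = 1.645.
Power = P(Z > 1.645 − δ) = Φ(1.489) = 0.9317.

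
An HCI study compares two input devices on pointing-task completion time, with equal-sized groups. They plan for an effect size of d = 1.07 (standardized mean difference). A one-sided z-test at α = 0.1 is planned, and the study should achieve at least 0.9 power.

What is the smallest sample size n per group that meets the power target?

For power 0.9 need Φ(δ − z_{0.1}) = 0.9, so δ = z_{0.1} + z_{0.10} = 1.282 + 1.282 = 2.563.
δ = d·√(n/2) ⇒ n = 2(δ/d)² = 2 × (2.563 / 1.07)² = 11.48.
Rounding up, n = 12 per group.

n = 12 per group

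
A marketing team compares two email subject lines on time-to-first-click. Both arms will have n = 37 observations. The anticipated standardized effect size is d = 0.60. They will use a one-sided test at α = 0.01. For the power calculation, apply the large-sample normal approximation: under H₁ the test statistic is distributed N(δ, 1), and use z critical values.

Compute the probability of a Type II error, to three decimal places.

β ≈ 0.400

Noncentrality parameter: δ = d·√(n/2) = 0.60 × √(37/2) = 2.5807
One-sided α = 0.01 → critical value z_{0.01} = 2.326.
Power = Φ(δ − 2.326) = Φ(0.254) = 0.6004.
Type II error: β = 1 − power = 1 − 0.6004 = 0.3996.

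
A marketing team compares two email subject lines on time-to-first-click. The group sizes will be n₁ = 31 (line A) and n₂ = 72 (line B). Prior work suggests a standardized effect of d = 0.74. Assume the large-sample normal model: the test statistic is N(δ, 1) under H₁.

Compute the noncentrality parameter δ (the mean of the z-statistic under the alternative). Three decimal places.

δ = d / √(1/n₁ + 1/n₂) = 0.74 / √(1/31 + 1/72) = 3.4448

δ ≈ 3.445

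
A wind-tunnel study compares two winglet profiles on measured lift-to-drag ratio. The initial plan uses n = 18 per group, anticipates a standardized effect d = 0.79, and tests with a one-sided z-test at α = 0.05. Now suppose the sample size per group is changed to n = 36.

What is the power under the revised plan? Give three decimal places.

Power ≈ 0.956

With n = 36 per group: δ = d·√(n/2) = 0.79 × √(36/2) = 3.3517. Critical value z_{0.05} = 1.645.
Revised power = P(Z > 1.645 − δ) = Φ(1.707) = 0.9561.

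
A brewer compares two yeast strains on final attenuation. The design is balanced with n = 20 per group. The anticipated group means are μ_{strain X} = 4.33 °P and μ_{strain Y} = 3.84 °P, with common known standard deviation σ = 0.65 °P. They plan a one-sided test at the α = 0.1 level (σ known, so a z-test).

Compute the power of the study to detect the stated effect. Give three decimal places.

Power ≈ 0.865

Standardized effect: d = |μ_{strain X} − μ_{strain Y}| / σ = |4.33 − 3.84| / 0.65 = 0.7538
Noncentrality parameter: δ = d·√(n/2) = 0.7538 × √(20/2) = 2.3839
Critical value for a one-sided test at α = 0.1: z_α = 1.282.
Power = Φ(δ − 1.282) = Φ(1.102) = 0.8648.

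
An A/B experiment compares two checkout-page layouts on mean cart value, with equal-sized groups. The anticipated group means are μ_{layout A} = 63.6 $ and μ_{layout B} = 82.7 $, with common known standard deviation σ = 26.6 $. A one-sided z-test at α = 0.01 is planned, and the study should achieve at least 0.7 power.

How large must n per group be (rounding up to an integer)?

Standardized effect: d = |μ_{layout A} − μ_{layout B}| / σ = |63.6 − 82.7| / 26.6 = 0.7180
For power 0.7 need Φ(δ − z_{0.01}) = 0.7, so δ = z_{0.01} + z_{0.30} = 2.326 + 0.524 = 2.851.
δ = d·√(n/2) ⇒ n = 2(δ/d)² = 2 × (2.851 / 0.7180)² = 31.52.
Rounding up, n = 32 per group.

n = 32 per group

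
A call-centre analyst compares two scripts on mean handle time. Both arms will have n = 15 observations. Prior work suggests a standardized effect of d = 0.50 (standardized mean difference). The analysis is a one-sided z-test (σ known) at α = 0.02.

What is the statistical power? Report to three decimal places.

Noncentrality parameter: δ = d·√(n/2) = 0.50 × √(15/2) = 1.3693
Critical value for a one-sided test at α = 0.02: z_α = 2.054.
Power = Φ(δ − 2.054) = Φ(-0.684) = 0.2468.

Power ≈ 0.247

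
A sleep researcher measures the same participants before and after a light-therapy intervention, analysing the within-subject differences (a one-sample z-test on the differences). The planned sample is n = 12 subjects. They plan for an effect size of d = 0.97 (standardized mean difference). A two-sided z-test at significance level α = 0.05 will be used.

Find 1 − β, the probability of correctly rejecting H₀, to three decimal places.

Noncentrality parameter: δ = d·√n = 0.97 × √12 = 3.3602
Two-sided α = 0.05 → critical value z_{0.025} = 1.960.
Power = Φ(δ − 1.960) + Φ(−δ − 1.960) = Φ(1.400) + Φ(-5.320) = 0.9193 + 0.0000 = 0.9193.

Power ≈ 0.919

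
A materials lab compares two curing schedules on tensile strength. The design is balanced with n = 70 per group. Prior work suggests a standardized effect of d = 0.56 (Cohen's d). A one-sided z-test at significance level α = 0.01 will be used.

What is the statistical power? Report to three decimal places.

Power ≈ 0.838

Noncentrality parameter: δ = d·√(n/2) = 0.56 × √(70/2) = 3.3130
Critical value for a one-sided test at α = 0.01: z_α = 2.326.
Power = P(Z > 2.326 − δ) = Φ(0.987) = 0.8381.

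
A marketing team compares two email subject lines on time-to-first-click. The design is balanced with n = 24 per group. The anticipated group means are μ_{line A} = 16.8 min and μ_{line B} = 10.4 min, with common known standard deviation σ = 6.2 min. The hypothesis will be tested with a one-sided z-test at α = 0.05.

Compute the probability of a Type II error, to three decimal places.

β ≈ 0.027

Standardized effect: d = |μ_{line A} − μ_{line B}| / σ = |16.8 − 10.4| / 6.2 = 1.0323
Noncentrality parameter: δ = d·√(n/2) = 1.0323 × √(24/2) = 3.5758
Critical value for a one-sided test at α = 0.05: z_α = 1.645.
Power = P(Z > 1.645 − δ) = Φ(1.931) = 0.9733.
Type II error: β = 1 − power = 1 − 0.9733 = 0.0267.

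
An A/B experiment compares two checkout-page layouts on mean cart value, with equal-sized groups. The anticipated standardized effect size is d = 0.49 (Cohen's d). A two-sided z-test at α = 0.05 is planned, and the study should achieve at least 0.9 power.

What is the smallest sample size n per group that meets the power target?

n = 88 per group

Set Φ(δ − 1.960) = 0.9; then δ − 1.960 = Φ⁻¹(0.9) = 1.282, giving δ = 3.242.
(For δ > 0 the lower-tail rejection region contributes negligibly to power, so the one-term inversion is standard.)
δ = d·√(n/2) ⇒ n = 2(δ/d)² = 2 × (3.242 / 0.49)² = 87.53.
Round up to the next whole unit.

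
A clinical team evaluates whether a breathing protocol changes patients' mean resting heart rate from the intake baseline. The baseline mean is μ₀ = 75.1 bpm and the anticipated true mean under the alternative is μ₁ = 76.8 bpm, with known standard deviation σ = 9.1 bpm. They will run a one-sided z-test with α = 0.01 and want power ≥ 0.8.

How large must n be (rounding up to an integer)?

n = 288

Standardized effect: d = |μ₁ − μ₀| / σ = |76.8 − 75.1| / 9.1 = 0.1868
Set Φ(δ − 2.326) = 0.8; then δ − 2.326 = Φ⁻¹(0.8) = 0.842, giving δ = 3.168.
δ = d·√n ⇒ n = (δ/d)² = (3.168 / 0.1868)² = 287.57.
Rounding up, n = 288.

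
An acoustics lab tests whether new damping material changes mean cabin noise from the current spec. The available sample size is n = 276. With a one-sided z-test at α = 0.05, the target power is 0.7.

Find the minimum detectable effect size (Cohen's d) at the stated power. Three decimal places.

Required noncentrality: δ = z_{0.05} + z_{0.30} = 1.645 + 0.524 = 2.169.
δ = d·√n ⇒ d = δ/√n = 2.169/√276 = 0.1306.

d ≈ 0.131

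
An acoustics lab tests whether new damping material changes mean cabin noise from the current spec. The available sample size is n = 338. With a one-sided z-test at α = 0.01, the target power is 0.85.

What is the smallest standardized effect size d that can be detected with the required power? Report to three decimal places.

Required noncentrality: δ = z_{0.01} + z_{0.15} = 2.326 + 1.036 = 3.363.
δ = d·√n ⇒ d = δ/√n = 3.363/√338 = 0.1829.

d ≈ 0.183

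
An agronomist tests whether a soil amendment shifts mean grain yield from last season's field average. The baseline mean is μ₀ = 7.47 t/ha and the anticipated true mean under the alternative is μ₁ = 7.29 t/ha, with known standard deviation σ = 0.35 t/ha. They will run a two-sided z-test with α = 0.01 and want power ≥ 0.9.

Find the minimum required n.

n = 57

Standardized effect: d = |μ₁ − μ₀| / σ = |7.29 − 7.47| / 0.35 = 0.5143
Set Φ(δ − 2.576) = 0.9; then δ − 2.576 = Φ⁻¹(0.9) = 1.282, giving δ = 3.857.
(For δ > 0 the lower-tail rejection region contributes negligibly to power, so the one-term inversion is standard.)
δ = d·√n ⇒ n = (δ/d)² = (3.857 / 0.5143)² = 56.26.
Rounding up, n = 57.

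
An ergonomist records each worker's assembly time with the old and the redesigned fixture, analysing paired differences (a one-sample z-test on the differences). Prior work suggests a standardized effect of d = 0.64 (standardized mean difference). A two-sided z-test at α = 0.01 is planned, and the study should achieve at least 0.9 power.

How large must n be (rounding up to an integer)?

n = 37

For power 0.9 need Φ(δ − z_{0.005}) = 0.9, so δ = z_{0.005} + z_{0.10} = 2.576 + 1.282 = 3.857.
(The Φ(−δ − z_{α/2}) term is vanishingly small for δ > 0 and is dropped in the standard sample-size formula.)
δ = d·√n ⇒ n = (δ/d)² = (3.857 / 0.64)² = 36.33.
Rounding up, n = 37.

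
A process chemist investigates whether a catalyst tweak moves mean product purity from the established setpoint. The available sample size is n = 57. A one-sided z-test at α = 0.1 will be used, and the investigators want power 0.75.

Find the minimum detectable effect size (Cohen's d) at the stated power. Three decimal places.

d ≈ 0.259

Need Φ(δ − 1.282) = 0.75, so δ = 1.282 + 0.674 = 1.956.
δ = d·√n ⇒ d = δ/√n = 1.956/√57 = 0.2591.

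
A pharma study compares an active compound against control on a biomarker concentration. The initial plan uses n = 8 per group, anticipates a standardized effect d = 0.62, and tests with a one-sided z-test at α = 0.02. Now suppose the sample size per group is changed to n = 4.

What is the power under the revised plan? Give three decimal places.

With n = 4 per group: δ = d·√(n/2) = 0.62 × √(4/2) = 0.8768. Critical value z_{0.02} = 2.054.
Revised power = P(Z > 2.054 − δ) = Φ(-1.177) = 0.1196.

Power ≈ 0.120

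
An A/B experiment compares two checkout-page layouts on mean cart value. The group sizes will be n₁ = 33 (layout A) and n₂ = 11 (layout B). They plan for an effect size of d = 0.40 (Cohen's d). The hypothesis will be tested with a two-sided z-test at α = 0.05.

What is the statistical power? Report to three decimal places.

Noncentrality parameter: δ = d / √(1/n₁ + 1/n₂) = 0.40 / √(1/33 + 1/11) = 1.1489
Two-sided α = 0.05 → critical value z_{0.025} = 1.960.
Power = Φ(δ − 1.960) + Φ(−δ − 1.960) = Φ(-0.811) + Φ(-3.109) = 0.2087 + 0.0009 = 0.2096.

Power ≈ 0.210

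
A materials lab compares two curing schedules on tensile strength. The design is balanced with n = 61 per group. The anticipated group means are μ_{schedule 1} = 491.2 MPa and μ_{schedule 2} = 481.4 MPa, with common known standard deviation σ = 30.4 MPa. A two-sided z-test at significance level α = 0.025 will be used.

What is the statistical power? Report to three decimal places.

Standardized effect: d = |μ_{schedule 1} − μ_{schedule 2}| / σ = |491.2 − 481.4| / 30.4 = 0.3224
Noncentrality parameter: δ = d·√(n/2) = 0.3224 × √(61/2) = 1.7803
Critical value for a two-sided test at α = 0.025: z_{α/2} = 2.241.
Power = Φ(δ − 2.241) + Φ(−δ − 2.241) = Φ(-0.461) + Φ(-4.022) = 0.3224 + 0.0000 = 0.3224.

Power ≈ 0.322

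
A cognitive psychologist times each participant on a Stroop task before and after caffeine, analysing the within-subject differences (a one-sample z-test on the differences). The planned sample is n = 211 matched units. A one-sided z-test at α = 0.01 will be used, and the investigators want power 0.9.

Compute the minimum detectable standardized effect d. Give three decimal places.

Need Φ(δ − 2.326) = 0.9, so δ = 2.326 + 1.282 = 3.608.
δ = d·√n ⇒ d = δ/√n = 3.608/√211 = 0.2484.

d ≈ 0.248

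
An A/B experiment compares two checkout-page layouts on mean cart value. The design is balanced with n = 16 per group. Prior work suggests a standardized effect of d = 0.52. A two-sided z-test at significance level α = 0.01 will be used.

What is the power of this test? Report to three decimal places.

Noncentrality parameter: δ = d·√(n/2) = 0.52 × √(16/2) = 1.4708
Critical value for a two-sided test at α = 0.01: z_{α/2} = 2.576.
Power = Φ(δ − 2.576) + Φ(−δ − 2.576) = Φ(-1.105) + Φ(-4.047) = 0.1346 + 0.0000 = 0.1346.

Power ≈ 0.135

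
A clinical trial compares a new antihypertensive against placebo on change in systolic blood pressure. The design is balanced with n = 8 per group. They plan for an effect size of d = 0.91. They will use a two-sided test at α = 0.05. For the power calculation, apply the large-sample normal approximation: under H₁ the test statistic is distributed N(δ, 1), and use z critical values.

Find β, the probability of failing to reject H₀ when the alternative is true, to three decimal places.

β ≈ 0.556

Noncentrality parameter: δ = d·√(n/2) = 0.91 × √(8/2) = 1.8200
Critical value for a two-sided test at α = 0.05: z_{α/2} = 1.960.
Power = Φ(δ − 1.960) + Φ(−δ − 1.960) = Φ(-0.140) + Φ(-3.780) = 0.4443 + 0.0001 = 0.4444.
Type II error: β = 1 − power = 1 − 0.4444 = 0.5556.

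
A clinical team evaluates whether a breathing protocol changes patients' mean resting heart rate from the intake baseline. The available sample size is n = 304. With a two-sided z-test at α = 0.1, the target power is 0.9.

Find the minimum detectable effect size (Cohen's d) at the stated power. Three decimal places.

d ≈ 0.168

Required noncentrality: δ = z_{0.05} + z_{0.10} = 1.645 + 1.282 = 2.926.
(The second rejection-region term Φ(−δ − z_{α/2}) is negligible and dropped.)
δ = d·√n ⇒ d = δ/√n = 2.926/√304 = 0.1678.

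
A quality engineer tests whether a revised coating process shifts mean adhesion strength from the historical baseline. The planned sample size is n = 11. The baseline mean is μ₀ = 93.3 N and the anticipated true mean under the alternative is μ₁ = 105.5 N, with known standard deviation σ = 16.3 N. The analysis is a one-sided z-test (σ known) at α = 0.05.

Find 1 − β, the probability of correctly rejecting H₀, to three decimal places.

Power ≈ 0.799

Standardized effect: d = |μ₁ − μ₀| / σ = |105.5 − 93.3| / 16.3 = 0.7485
Noncentrality parameter: δ = d·√n = 0.7485 × √11 = 2.4824
One-sided α = 0.05 → critical value z_{0.05} = 1.645.
Power = Φ(δ − 1.645) = Φ(0.838) = 0.7989.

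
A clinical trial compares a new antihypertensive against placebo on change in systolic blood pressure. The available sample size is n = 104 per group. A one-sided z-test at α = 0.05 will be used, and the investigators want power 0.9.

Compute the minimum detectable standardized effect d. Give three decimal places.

d ≈ 0.406

Need Φ(δ − 1.645) = 0.9, so δ = 1.645 + 1.282 = 2.926.
δ = d·√(n/2) ⇒ d = δ/√(n/2) = 2.926/√(104/2) = 0.4058.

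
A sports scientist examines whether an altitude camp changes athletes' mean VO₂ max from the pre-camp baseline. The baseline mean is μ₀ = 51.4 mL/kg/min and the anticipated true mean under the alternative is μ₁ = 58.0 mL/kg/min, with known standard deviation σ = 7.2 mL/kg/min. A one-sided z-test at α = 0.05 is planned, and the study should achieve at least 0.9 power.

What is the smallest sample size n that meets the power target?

Standardized effect: d = |μ₁ − μ₀| / σ = |58.0 − 51.4| / 7.2 = 0.9167
Set Φ(δ − 1.645) = 0.9; then δ − 1.645 = Φ⁻¹(0.9) = 1.282, giving δ = 2.926.
δ = d·√n ⇒ n = (δ/d)² = (2.926 / 0.9167)² = 10.19.
Round up to the next whole unit.

n = 11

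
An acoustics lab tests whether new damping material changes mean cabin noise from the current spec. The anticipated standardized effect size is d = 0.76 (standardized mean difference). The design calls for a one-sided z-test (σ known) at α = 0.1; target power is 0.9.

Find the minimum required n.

For power 0.9 need Φ(δ − z_{0.1}) = 0.9, so δ = z_{0.1} + z_{0.10} = 1.282 + 1.282 = 2.563.
δ = d·√n ⇒ n = (δ/d)² = (2.563 / 0.76)² = 11.37.
Rounding up, n = 12.

n = 12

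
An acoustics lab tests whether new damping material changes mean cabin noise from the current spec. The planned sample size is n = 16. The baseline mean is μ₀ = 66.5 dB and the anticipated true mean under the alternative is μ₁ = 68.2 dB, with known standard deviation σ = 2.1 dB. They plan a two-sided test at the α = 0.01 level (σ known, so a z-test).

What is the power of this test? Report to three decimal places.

Standardized effect: d = |μ₁ − μ₀| / σ = |68.2 − 66.5| / 2.1 = 0.8095
Noncentrality parameter: δ = d·√n = 0.8095 × √16 = 3.2381
Critical value for a two-sided test at α = 0.01: z_{α/2} = 2.576.
Power = Φ(δ − 2.576) + Φ(−δ − 2.576) = Φ(0.662) + Φ(-5.814) = 0.7461 + 0.0000 = 0.7461.

Power ≈ 0.746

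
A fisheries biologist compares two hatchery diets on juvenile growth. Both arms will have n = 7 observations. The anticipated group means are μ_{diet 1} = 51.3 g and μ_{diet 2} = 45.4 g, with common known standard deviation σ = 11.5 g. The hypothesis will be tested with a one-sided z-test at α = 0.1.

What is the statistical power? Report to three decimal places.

Standardized effect: d = |μ_{diet 1} − μ_{diet 2}| / σ = |51.3 − 45.4| / 11.5 = 0.5130
Noncentrality parameter: λ = d·√(n/2) = 0.5130 × √(7/2) = 0.9598
Critical value for a one-sided test at α = 0.1: z_α = 1.282.
Power = Φ(λ − 1.282) = Φ(-0.322) = 0.3738.

Power ≈ 0.374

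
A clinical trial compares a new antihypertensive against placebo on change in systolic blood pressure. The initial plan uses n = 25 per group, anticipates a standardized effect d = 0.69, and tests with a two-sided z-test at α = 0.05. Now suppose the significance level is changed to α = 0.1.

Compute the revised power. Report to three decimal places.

δ = d·√(n/2) = 0.69 × √(25/2) = 2.4395 (unchanged). New critical value: z_{0.05} = 1.645.
Revised power = Φ(δ − 1.645) + Φ(−δ − 1.645) = Φ(0.795) + Φ(-4.084) = 0.7866 + 0.0000 = 0.7866.

Power ≈ 0.787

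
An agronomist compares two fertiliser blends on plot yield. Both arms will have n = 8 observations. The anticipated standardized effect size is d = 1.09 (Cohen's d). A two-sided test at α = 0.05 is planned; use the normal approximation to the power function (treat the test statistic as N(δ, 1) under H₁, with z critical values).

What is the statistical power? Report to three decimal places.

Noncentrality parameter: δ = d·√(n/2) = 1.09 × √(8/2) = 2.1800
Critical value for a two-sided test at α = 0.05: z_{α/2} = 1.960.
Power = Φ(δ − 1.960) + Φ(−δ − 1.960) = Φ(0.220) + Φ(-4.140) = 0.5871 + 0.0000 = 0.5871.

Power ≈ 0.587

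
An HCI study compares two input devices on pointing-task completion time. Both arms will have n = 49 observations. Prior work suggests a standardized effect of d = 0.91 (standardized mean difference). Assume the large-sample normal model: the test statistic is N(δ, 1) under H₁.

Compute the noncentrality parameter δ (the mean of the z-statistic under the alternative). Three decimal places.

The noncentrality parameter scales effect size by the design's sample-size factor: δ = d·√(n/2) = 0.91 × √(49/2) = 4.5043

δ ≈ 4.504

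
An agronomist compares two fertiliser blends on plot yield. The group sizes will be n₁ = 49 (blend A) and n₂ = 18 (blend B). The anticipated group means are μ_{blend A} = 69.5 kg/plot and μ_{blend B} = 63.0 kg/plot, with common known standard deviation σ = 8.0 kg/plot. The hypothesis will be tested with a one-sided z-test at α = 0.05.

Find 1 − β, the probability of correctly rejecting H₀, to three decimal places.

Standardized effect: d = |μ_{blend A} − μ_{blend B}| / σ = |69.5 − 63.0| / 8.0 = 0.8125
Noncentrality parameter: δ = d / √(1/n₁ + 1/n₂) = 0.8125 / √(1/49 + 1/18) = 2.9480
One-sided α = 0.05 → critical value z_{0.05} = 1.645.
Power = Φ(δ − 1.645) = Φ(1.303) = 0.9037.

Power ≈ 0.904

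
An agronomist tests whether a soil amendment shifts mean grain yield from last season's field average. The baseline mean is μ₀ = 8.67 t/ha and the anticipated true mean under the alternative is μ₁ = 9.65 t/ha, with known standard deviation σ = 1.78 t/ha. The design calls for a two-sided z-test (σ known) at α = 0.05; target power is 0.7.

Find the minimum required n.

n = 21

Standardized effect: d = |μ₁ − μ₀| / σ = |9.65 − 8.67| / 1.78 = 0.5506
Set Φ(δ − 1.960) = 0.7; then δ − 1.960 = Φ⁻¹(0.7) = 0.524, giving δ = 2.484.
(Ignoring the negligible lower-tail rejection probability gives the usual closed-form inversion.)
δ = d·√n ⇒ n = (δ/d)² = (2.484 / 0.5506)² = 20.36.
Rounding up, n = 21.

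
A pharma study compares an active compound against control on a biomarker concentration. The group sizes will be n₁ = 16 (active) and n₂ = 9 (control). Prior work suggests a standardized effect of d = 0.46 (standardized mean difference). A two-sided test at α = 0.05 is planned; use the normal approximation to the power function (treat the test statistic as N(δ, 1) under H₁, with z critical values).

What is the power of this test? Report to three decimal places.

Power ≈ 0.197

Noncentrality parameter: δ = d / √(1/n₁ + 1/n₂) = 0.46 / √(1/16 + 1/9) = 1.1040
Critical value for a two-sided test at α = 0.05: z_{α/2} = 1.960.
Power = Φ(δ − 1.960) + Φ(−δ − 1.960) = Φ(-0.856) + Φ(-3.064) = 0.1960 + 0.0011 = 0.1971.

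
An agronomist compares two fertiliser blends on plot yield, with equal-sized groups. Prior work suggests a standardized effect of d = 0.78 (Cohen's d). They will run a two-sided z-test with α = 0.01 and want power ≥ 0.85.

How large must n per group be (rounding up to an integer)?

For power 0.85 need Φ(δ − z_{0.005}) = 0.85, so δ = z_{0.005} + z_{0.15} = 2.576 + 1.036 = 3.612.
(The Φ(−δ − z_{α/2}) term is vanishingly small for δ > 0 and is dropped in the standard sample-size formula.)
δ = d·√(n/2) ⇒ n = 2(δ/d)² = 2 × (3.612 / 0.78)² = 42.89.
Rounding up, n = 43 per group.

n = 43 per group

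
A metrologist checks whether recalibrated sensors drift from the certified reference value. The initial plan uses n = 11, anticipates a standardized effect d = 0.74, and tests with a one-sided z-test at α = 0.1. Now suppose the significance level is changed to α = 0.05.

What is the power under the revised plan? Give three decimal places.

δ = d·√n = 0.74 × √11 = 2.4543 (unchanged). New critical value: z_{0.05} = 1.645.
Revised power = Φ(δ − 1.645) = Φ(0.809) = 0.7909.

Power ≈ 0.791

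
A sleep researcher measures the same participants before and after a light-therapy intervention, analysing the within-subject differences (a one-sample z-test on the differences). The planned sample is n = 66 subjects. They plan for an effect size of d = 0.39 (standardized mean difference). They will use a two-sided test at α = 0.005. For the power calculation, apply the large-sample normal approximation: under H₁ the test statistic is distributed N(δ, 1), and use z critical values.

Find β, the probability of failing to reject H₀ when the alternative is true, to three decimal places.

Noncentrality parameter: δ = d·√n = 0.39 × √66 = 3.1684
Critical value for a two-sided test at α = 0.005: z_{α/2} = 2.807.
Power = Φ(δ − 2.807) + Φ(−δ − 2.807) = Φ(0.361) + Φ(-5.975) = 0.6411 + 0.0000 = 0.6411.
Type II error: β = 1 − power = 1 − 0.6411 = 0.3589.

β ≈ 0.359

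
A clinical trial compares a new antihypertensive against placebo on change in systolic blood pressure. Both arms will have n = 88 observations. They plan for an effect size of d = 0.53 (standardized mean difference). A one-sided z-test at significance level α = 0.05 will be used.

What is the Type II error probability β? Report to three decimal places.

β ≈ 0.031

Noncentrality parameter: δ = d·√(n/2) = 0.53 × √(88/2) = 3.5156
One-sided α = 0.05 → critical value z_{0.05} = 1.645.
Power = P(Z > 1.645 − δ) = Φ(1.871) = 0.9693.
Type II error: β = 1 − power = 1 − 0.9693 = 0.0307.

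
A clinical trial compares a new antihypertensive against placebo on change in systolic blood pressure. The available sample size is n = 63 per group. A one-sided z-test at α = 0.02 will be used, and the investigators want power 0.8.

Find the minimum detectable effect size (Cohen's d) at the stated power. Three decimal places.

Need Φ(δ − 2.054) = 0.8, so δ = 2.054 + 0.842 = 2.895.
δ = d·√(n/2) ⇒ d = δ/√(n/2) = 2.895/√(63/2) = 0.5159.

d ≈ 0.516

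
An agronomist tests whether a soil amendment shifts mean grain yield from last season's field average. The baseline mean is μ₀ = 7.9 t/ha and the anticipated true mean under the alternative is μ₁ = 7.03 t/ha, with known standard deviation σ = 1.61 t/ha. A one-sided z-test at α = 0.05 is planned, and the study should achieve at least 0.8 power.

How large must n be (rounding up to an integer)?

n = 22

Standardized effect: d = |μ₁ − μ₀| / σ = |7.03 − 7.9| / 1.61 = 0.5404
For power 0.8 need Φ(δ − z_{0.05}) = 0.8, so δ = z_{0.05} + z_{0.20} = 1.645 + 0.842 = 2.486.
δ = d·√n ⇒ n = (δ/d)² = (2.486 / 0.5404)² = 21.17.
Rounding up, n = 22.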